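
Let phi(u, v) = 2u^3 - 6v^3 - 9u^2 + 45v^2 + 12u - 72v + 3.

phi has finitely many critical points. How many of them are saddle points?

2

phi separates as a function of u plus a function of v, so ∇phi=0 decouples.
∂phi/∂u = 6(u - 2)(u - 1) = 0 at u ∈ {1, 2}; ∂phi/∂v = -18(v - 4)(v - 1) = 0 at v ∈ {1, 4}.
The Hessian is diagonal: diag(phi_uu, phi_vv). Second derivatives: phi_uu(1)=-6, phi_uu(2)=6; phi_vv(1)=54, phi_vv(4)=-54.
Saddle points occur where the two diagonal entries have opposite signs: (1, 1), (2, 4). Count: 2.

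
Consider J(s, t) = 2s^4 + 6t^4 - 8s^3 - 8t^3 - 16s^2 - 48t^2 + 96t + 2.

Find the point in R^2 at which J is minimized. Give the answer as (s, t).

(4, -2)

J(s,t) separates as P(s) + Q(t) + 2, so its minimum is min P + min Q + 2.
P'(s) = 8s(s - 4)(s + 1) vanishes at s ∈ {-1, 0, 4}; Q'(t) = 24(t - 2)(t - 1)(t + 2) vanishes at t ∈ {-2, 1, 2}.
Local minima of P (where P''>0): P(-1)=-6, P(4)=-256. Local minima of Q: Q(-2)=-224, Q(2)=32.
So the global minimum of J is P(4) + Q(-2) + 2 = -256 − 224 + 2 = -478, attained at (4, -2).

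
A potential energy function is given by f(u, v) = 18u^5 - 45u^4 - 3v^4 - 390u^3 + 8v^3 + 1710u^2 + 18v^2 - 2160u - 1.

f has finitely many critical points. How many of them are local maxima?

4

f separates as a function of u plus a function of v, so ∇f=0 decouples.
∂f/∂u = 90(u - 3)(u - 2)(u - 1)(u + 4) = 0 at u ∈ {-4, 1, 2, 3}; ∂f/∂v = -12v(v - 3)(v + 1) = 0 at v ∈ {-1, 0, 3}.
The Hessian is diagonal: diag(f_uu, f_vv). Second derivatives: f_uu(-4)=-18900, f_uu(1)=900, f_uu(2)=-540, f_uu(3)=1260; f_vv(-1)=-48, f_vv(0)=36, f_vv(3)=-144.
Local maxima occur where both diagonal entries negative: (-4, -1), (-4, 3), (2, -1), (2, 3). Count: 4.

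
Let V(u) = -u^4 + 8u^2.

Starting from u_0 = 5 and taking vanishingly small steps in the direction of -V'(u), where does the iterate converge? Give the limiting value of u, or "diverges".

diverges

V'(u) = -4u(u - 2)(u + 2), so V'(5) = -420.
Gradient descent moves in the -V' direction, i.e. u is increasing.
There is no critical point above u=5, and V' keeps the same sign, so the iterate runs off to +∞.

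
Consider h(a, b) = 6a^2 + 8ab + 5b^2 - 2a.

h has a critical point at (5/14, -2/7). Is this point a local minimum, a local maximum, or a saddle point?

local minimum

The Hessian of h is constant: H = [[12, 8], [8, 10]].
det(H) = 12·10 − 8² = 56.
det(H) > 0 and tr(H) = 22 > 0, so H is positive definite and the point is a local minimum.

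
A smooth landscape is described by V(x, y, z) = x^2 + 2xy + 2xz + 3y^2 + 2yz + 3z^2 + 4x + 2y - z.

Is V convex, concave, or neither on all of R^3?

convex

V is quadratic, so its Hessian is the constant matrix H = [[2, 2, 2], [2, 6, 2], [2, 2, 6]].
Leading principal minors: 2, 8, 32.
All positive ⇒ H ≻ 0 ⇒ convex.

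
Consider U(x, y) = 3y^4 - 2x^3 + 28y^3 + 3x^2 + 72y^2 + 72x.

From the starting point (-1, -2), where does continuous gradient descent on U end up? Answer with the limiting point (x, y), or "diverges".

U is separable, so gradient descent decouples: x follows -∂U/∂x, y follows -∂U/∂y.
∂U/∂x = -6(x - 4)(x + 3); at x=-1 this is 60, so x decreases.
∂U/∂y = 12y(y + 3)(y + 4); at y=-2 this is -48, so y increases.
x converges to its nearest critical value -3 (a local min of the x-part); y converges to 0. The iterate converges to (-3, 0).

(-3, 0)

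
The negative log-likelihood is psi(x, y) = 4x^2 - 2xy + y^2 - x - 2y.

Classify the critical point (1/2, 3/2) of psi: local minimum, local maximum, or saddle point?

local minimum

The Hessian of psi is constant: H = [[8, -2], [-2, 2]].
det(H) = 8·2 − (-2)² = 12.
det(H) > 0 and tr(H) = 10 > 0, so H is positive definite and the point is a local minimum.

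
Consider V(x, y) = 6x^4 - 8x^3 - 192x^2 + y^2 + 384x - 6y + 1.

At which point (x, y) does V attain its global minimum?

V(x,y) separates as P(x) + Q(y) + 1, so its minimum is min P + min Q + 1.
P'(x) = 24(x - 4)(x - 1)(x + 4) vanishes at x ∈ {-4, 1, 4}; Q'(y) = 2y - 6 vanishes at y ∈ {3}.
Local minima of P (where P''>0): P(-4)=-2560, P(4)=-512. Local minima of Q: Q(3)=-9.
So the global minimum of V is P(-4) + Q(3) + 1 = -2560 − 9 + 1 = -2568, attained at (-4, 3).

(-4, 3)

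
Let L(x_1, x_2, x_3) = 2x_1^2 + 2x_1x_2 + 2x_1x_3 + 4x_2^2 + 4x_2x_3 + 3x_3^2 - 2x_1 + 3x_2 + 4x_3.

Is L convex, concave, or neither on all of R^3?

L is quadratic, so its Hessian is the constant matrix H = [[4, 2, 2], [2, 8, 4], [2, 4, 6]].
Leading principal minors: 4, 28, 104.
All positive ⇒ H ≻ 0 ⇒ convex.

convex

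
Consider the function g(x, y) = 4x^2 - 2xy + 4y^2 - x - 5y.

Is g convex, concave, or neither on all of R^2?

g is quadratic, so its Hessian is the constant matrix H = [[8, -2], [-2, 8]].
det(H) = 60, tr(H) = 16.
det(H) > 0 and tr(H) > 0, so H is positive definite everywhere: convex.

convex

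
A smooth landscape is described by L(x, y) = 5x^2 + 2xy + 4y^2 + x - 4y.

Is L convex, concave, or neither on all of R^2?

convex

L is quadratic, so its Hessian is the constant matrix H = [[10, 2], [2, 8]].
det(H) = 76, tr(H) = 18.
det(H) > 0 and tr(H) > 0, so H is positive definite everywhere: convex.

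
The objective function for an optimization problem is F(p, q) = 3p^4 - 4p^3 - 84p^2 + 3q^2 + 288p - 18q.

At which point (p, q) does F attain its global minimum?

(-4, 3)

F(p,q) separates as A(p) + B(q), so its minimum is min A + min B.
A'(p) = 12(p - 3)(p - 2)(p + 4) vanishes at p ∈ {-4, 2, 3}; B'(q) = 6q - 18 vanishes at q ∈ {3}.
Local minima of A (where A''>0): A(-4)=-1472, A(3)=243. Local minima of B: B(3)=-27.
So the global minimum of F is A(-4) + B(3) = -1472 − 27 = -1499, attained at (-4, 3).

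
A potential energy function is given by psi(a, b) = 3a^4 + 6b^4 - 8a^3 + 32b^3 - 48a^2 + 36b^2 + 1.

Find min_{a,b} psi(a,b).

-565

psi(a,b) separates as P(a) + Q(b) + 1, so its minimum is min P + min Q + 1.
P'(a) = 12a(a - 4)(a + 2) vanishes at a ∈ {-2, 0, 4}; Q'(b) = 24b(b + 1)(b + 3) vanishes at b ∈ {-3, -1, 0}.
Local minima of P (where P''>0): P(-2)=-80, P(4)=-512. Local minima of Q: Q(-3)=-54, Q(0)=0.
So the global minimum of psi is P(4) + Q(-3) + 1 = -512 − 54 + 1 = -565, attained at (4, -3).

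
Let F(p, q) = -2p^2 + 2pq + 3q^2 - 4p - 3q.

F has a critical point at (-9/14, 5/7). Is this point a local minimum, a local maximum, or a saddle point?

saddle point

The Hessian of F is constant: H = [[-4, 2], [2, 6]].
det(H) = (-4)·6 − 2² = -28.
Since det(H) < 0, H is indefinite and the critical point is a saddle point.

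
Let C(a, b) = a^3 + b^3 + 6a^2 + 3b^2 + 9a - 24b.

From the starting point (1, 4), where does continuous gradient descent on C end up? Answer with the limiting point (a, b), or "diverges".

(-1, 2)

C is separable, so gradient descent decouples: a follows -∂C/∂a, b follows -∂C/∂b.
∂C/∂a = 3(a + 1)(a + 3); at a=1 this is 24, so a decreases.
∂C/∂b = 3(b - 2)(b + 4); at b=4 this is 48, so b decreases.
a converges to its nearest critical value -1 (a local min of the a-part); b converges to 2. The iterate converges to (-1, 2).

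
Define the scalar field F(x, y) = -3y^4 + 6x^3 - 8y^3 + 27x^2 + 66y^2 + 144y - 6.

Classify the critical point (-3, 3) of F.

local maximum

The mixed partial ∂²F/∂x∂y is 0, so the Hessian at any point is diag(F_xx, F_yy) = diag(18(2x + 3), 12(-3y^2 - 4y + 11)).
At (-3, 3): H = diag(-54, -336).
Both eigenvalues are negative, so H is negative definite: a local maximum.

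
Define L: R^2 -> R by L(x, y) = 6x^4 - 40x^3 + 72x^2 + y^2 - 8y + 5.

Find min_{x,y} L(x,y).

-11

L(x,y) separates as P(x) + Q(y) + 5, so its minimum is min P + min Q + 5.
P'(x) = 24x(x - 3)(x - 2) vanishes at x ∈ {0, 2, 3}; Q'(y) = 2y - 8 vanishes at y ∈ {4}.
Local minima of P (where P''>0): P(0)=0, P(3)=54. Local minima of Q: Q(4)=-16.
So the global minimum of L is P(0) + Q(4) + 5 = 0 − 16 + 5 = -11, attained at (0, 4).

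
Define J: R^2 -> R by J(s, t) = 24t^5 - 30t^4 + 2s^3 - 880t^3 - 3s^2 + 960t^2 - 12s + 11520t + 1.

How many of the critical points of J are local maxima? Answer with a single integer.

J separates as a function of s plus a function of t, so ∇J=0 decouples.
∂J/∂s = 6(s - 2)(s + 1) = 0 at s ∈ {-1, 2}; ∂J/∂t = 120(t - 4)(t - 3)(t + 2)(t + 4) = 0 at t ∈ {-4, -2, 3, 4}.
The Hessian is diagonal: diag(J_ss, J_tt). Second derivatives: J_ss(-1)=-18, J_ss(2)=18; J_tt(-4)=-13440, J_tt(-2)=7200, J_tt(3)=-4200, J_tt(4)=5760.
Local maxima occur where both diagonal entries negative: (-1, -4), (-1, 3). Count: 2.

2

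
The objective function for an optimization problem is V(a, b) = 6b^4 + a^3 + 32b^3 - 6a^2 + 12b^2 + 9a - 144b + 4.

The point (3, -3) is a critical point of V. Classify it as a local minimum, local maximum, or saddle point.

The mixed partial ∂²V/∂a∂b is 0, so the Hessian at any point is diag(V_aa, V_bb) = diag(6(a - 2), 24(3b^2 + 8b + 1)).
At (3, -3): H = diag(6, 96).
Both eigenvalues are positive, so H is positive definite: a local minimum.

local minimum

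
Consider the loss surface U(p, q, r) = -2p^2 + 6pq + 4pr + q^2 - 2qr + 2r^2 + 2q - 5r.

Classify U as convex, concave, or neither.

U is quadratic, so its Hessian is the constant matrix H = [[-4, 6, 4], [6, 2, -2], [4, -2, 4]].
Leading principal minors: -4, -44, -288.
Neither pattern holds ⇒ H is indefinite ⇒ neither convex nor concave.

neither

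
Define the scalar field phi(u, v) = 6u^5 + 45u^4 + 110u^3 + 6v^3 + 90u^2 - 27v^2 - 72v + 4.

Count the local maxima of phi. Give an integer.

2

phi separates as a function of u plus a function of v, so ∇phi=0 decouples.
∂phi/∂u = 30u(u + 1)(u + 2)(u + 3) = 0 at u ∈ {-3, -2, -1, 0}; ∂phi/∂v = 18(v - 4)(v + 1) = 0 at v ∈ {-1, 4}.
The Hessian is diagonal: diag(phi_uu, phi_vv). Second derivatives: phi_uu(-3)=-180, phi_uu(-2)=60, phi_uu(-1)=-60, phi_uu(0)=180; phi_vv(-1)=-90, phi_vv(4)=90.
Local maxima occur where both diagonal entries negative: (-3, -1), (-1, -1). Count: 2.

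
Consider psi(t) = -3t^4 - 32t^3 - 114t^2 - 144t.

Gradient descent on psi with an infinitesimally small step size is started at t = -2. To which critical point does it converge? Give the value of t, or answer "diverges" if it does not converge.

psi'(t) = -12(t + 1)(t + 3)(t + 4), so psi'(-2) = 24.
Gradient descent moves in the -psi' direction, i.e. t is decreasing.
The nearest critical point in that direction is t = -3, where psi'' = 24 > 0 (a local minimum). The iterate converges there.

-3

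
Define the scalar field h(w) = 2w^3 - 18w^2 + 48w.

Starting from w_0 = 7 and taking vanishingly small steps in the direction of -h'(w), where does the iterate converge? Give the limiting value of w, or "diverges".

h'(w) = 6(w - 4)(w - 2), so h'(7) = 90.
Gradient descent moves in the -h' direction, i.e. w is decreasing.
The nearest critical point in that direction is w = 4, where h'' = 12 > 0 (a local minimum). The iterate converges there.

4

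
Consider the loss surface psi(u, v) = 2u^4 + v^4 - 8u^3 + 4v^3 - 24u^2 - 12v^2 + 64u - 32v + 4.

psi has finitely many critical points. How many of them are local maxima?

psi separates as a function of u plus a function of v, so ∇psi=0 decouples.
∂psi/∂u = 8(u - 4)(u - 1)(u + 2) = 0 at u ∈ {-2, 1, 4}; ∂psi/∂v = 4(v - 2)(v + 1)(v + 4) = 0 at v ∈ {-4, -1, 2}.
The Hessian is diagonal: diag(psi_uu, psi_vv). Second derivatives: psi_uu(-2)=144, psi_uu(1)=-72, psi_uu(4)=144; psi_vv(-4)=72, psi_vv(-1)=-36, psi_vv(2)=72.
Local maxima occur where both diagonal entries negative: (1, -1). Count: 1.

1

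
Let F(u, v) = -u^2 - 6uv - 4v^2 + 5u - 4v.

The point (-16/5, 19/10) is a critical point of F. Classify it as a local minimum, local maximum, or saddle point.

saddle point

The Hessian of F is constant: H = [[-2, -6], [-6, -8]].
det(H) = (-2)·(-8) − (-6)² = -20.
Since det(H) < 0, H is indefinite and the critical point is a saddle point.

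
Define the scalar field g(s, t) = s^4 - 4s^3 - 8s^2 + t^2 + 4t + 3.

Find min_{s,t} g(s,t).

-129

g(s,t) separates as P(s) + Q(t) + 3, so its minimum is min P + min Q + 3.
P'(s) = 4s(s - 4)(s + 1) vanishes at s ∈ {-1, 0, 4}; Q'(t) = 2(t + 2) vanishes at t ∈ {-2}.
Local minima of P (where P''>0): P(-1)=-3, P(4)=-128. Local minima of Q: Q(-2)=-4.
So the global minimum of g is P(4) + Q(-2) + 3 = -128 − 4 + 3 = -129, attained at (4, -2).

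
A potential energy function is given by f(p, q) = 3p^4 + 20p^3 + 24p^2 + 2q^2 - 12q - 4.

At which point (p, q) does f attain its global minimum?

(-4, 3)

f(p,q) separates as A(p) + B(q) − 4, so its minimum is min A + min B − 4.
A'(p) = 12p(p + 1)(p + 4) vanishes at p ∈ {-4, -1, 0}; B'(q) = 4q - 12 vanishes at q ∈ {3}.
Local minima of A (where A''>0): A(-4)=-128, A(0)=0. Local minima of B: B(3)=-18.
So the global minimum of f is A(-4) + B(3) − 4 = -128 − 18 − 4 = -150, attained at (-4, 3).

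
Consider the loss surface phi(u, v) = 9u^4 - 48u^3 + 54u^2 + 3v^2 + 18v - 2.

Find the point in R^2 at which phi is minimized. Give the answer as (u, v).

(3, -3)

phi(u,v) separates as P(u) + Q(v) − 2, so its minimum is min P + min Q − 2.
P'(u) = 36u(u - 3)(u - 1) vanishes at u ∈ {0, 1, 3}; Q'(v) = 6v + 18 vanishes at v ∈ {-3}.
Local minima of P (where P''>0): P(0)=0, P(3)=-81. Local minima of Q: Q(-3)=-27.
So the global minimum of phi is P(3) + Q(-3) − 2 = -81 − 27 − 2 = -110, attained at (3, -3).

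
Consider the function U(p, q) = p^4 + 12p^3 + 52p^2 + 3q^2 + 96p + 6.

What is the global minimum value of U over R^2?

U(p,q) separates as A(p) + B(q) + 6, so its minimum is min A + min B + 6.
A'(p) = 4(p + 2)(p + 3)(p + 4) vanishes at p ∈ {-4, -3, -2}; B'(q) = 6q vanishes at q ∈ {0}.
Local minima of A (where A''>0): A(-4)=-64, A(-2)=-64. Local minima of B: B(0)=0.
So the global minimum of U is A(-4) + B(0) + 6 = -64 + 0 + 6 = -58, attained at (-4, 0).

-58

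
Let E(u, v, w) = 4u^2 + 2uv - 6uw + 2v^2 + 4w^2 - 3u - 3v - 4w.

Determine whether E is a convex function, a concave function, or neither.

E is quadratic, so its Hessian is the constant matrix H = [[8, 2, -6], [2, 4, 0], [-6, 0, 8]].
Leading principal minors: 8, 28, 80.
All positive ⇒ H ≻ 0 ⇒ convex.

convex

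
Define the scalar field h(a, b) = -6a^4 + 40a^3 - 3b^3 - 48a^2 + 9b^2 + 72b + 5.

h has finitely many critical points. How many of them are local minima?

h separates as a function of a plus a function of b, so ∇h=0 decouples.
∂h/∂a = -24a(a - 4)(a - 1) = 0 at a ∈ {0, 1, 4}; ∂h/∂b = -9(b - 4)(b + 2) = 0 at b ∈ {-2, 4}.
The Hessian is diagonal: diag(h_aa, h_bb). Second derivatives: h_aa(0)=-96, h_aa(1)=72, h_aa(4)=-288; h_bb(-2)=54, h_bb(4)=-54.
Local minima occur where both diagonal entries positive: (1, -2). Count: 1.

1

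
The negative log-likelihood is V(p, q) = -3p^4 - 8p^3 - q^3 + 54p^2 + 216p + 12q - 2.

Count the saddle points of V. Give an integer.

V separates as a function of p plus a function of q, so ∇V=0 decouples.
∂V/∂p = -12(p - 3)(p + 2)(p + 3) = 0 at p ∈ {-3, -2, 3}; ∂V/∂q = -3(q - 2)(q + 2) = 0 at q ∈ {-2, 2}.
The Hessian is diagonal: diag(V_pp, V_qq). Second derivatives: V_pp(-3)=-72, V_pp(-2)=60, V_pp(3)=-360; V_qq(-2)=12, V_qq(2)=-12.
Saddle points occur where the two diagonal entries have opposite signs: (-3, -2), (-2, 2), (3, -2). Count: 3.

3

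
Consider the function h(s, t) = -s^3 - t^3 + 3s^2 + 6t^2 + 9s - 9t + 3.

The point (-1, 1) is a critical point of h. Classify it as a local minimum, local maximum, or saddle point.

The mixed partial ∂²h/∂s∂t is 0, so the Hessian at any point is diag(h_ss, h_tt) = diag(6(-s + 1), 6(-t + 2)).
At (-1, 1): H = diag(12, 6).
Both eigenvalues are positive, so H is positive definite: a local minimum.

local minimum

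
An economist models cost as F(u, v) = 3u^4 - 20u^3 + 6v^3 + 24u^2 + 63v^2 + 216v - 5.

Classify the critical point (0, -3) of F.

The mixed partial ∂²F/∂u∂v is 0, so the Hessian at any point is diag(F_uu, F_vv) = diag(12(3u^2 - 10u + 4), 18(2v + 7)).
At (0, -3): H = diag(48, 18).
Both eigenvalues are positive, so H is positive definite: a local minimum.

local minimum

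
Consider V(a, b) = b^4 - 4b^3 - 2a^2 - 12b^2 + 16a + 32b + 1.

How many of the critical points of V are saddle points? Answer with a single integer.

V separates as a function of a plus a function of b, so ∇V=0 decouples.
∂V/∂a = -4(a - 4) = 0 at a ∈ {4}; ∂V/∂b = 4(b - 4)(b - 1)(b + 2) = 0 at b ∈ {-2, 1, 4}.
The Hessian is diagonal: diag(V_aa, V_bb). Second derivatives: V_aa(4)=-4; V_bb(-2)=72, V_bb(1)=-36, V_bb(4)=72.
Saddle points occur where the two diagonal entries have opposite signs: (4, -2), (4, 4). Count: 2.

2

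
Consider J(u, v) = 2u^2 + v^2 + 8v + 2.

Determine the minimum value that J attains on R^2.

-14

J(u,v) separates as P(u) + Q(v) + 2, so its minimum is min P + min Q + 2.
P'(u) = 4u vanishes at u ∈ {0}; Q'(v) = 2v + 8 vanishes at v ∈ {-4}.
Local minima of P (where P''>0): P(0)=0. Local minima of Q: Q(-4)=-16.
So the global minimum of J is P(0) + Q(-4) + 2 = 0 − 16 + 2 = -14, attained at (0, -4).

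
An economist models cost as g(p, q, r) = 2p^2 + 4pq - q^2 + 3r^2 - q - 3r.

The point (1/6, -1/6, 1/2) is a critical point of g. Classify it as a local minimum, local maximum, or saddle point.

The Hessian is constant: H = [[4, 4, 0], [4, -2, 0], [0, 0, 6]].
Leading principal minors: Δ₁ = 4, Δ₂ = -24, Δ₃ = -144.
The minors fit neither the all-positive nor the alternating-sign pattern, so H is indefinite: a saddle point.

saddle point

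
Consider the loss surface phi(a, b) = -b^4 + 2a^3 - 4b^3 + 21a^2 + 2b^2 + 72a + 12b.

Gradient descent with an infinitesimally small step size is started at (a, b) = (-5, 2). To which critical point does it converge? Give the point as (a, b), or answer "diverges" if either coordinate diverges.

phi is separable, so gradient descent decouples: a follows -∂phi/∂a, b follows -∂phi/∂b.
∂phi/∂a = 6(a + 3)(a + 4); at a=-5 this is 12, so a decreases.
∂phi/∂b = -4(b - 1)(b + 1)(b + 3); at b=2 this is -60, so b increases.
The a-coordinate has no critical point in that direction and runs off to infinity.

diverges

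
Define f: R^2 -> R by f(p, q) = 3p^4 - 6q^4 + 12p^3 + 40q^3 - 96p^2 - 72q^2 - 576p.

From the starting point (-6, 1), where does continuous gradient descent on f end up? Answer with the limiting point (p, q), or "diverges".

f is separable, so gradient descent decouples: p follows -∂f/∂p, q follows -∂f/∂q.
∂f/∂p = 12(p - 4)(p + 3)(p + 4); at p=-6 this is -720, so p increases.
∂f/∂q = -24q(q - 3)(q - 2); at q=1 this is -48, so q increases.
p converges to its nearest critical value -4 (a local min of the p-part); q converges to 2. The iterate converges to (-4, 2).

(-4, 2)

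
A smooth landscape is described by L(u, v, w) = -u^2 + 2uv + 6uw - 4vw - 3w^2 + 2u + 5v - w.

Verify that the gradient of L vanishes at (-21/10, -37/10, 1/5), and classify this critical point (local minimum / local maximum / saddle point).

∇L = (-2u + 2v + 6w + 2, 2u - 4w + 5, 6u - 4v - 6w - 1); substituting (-21/10, -37/10, 1/5) gives ∇L = (0, 0, 0), so (-21/10, -37/10, 1/5) is indeed a critical point.
The Hessian is constant: H = [[-2, 2, 6], [2, 0, -4], [6, -4, -6]].
Leading principal minors: Δ₁ = -2, Δ₂ = -4, Δ₃ = -40.
The minors fit neither the all-positive nor the alternating-sign pattern, so H is indefinite: a saddle point.

saddle point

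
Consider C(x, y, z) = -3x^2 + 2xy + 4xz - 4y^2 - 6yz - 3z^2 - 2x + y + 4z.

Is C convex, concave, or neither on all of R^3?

C is quadratic, so its Hessian is the constant matrix H = [[-6, 2, 4], [2, -8, -6], [4, -6, -6]].
Leading principal minors: -6, 44, -16.
Signs alternate −, +, − ⇒ H ≺ 0 ⇒ concave.

concave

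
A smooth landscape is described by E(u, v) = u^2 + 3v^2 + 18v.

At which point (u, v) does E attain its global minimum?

(0, -3)

E(u,v) separates as P(u) + Q(v), so its minimum is min P + min Q.
P'(u) = 2u vanishes at u ∈ {0}; Q'(v) = 6v + 18 vanishes at v ∈ {-3}.
Local minima of P (where P''>0): P(0)=0. Local minima of Q: Q(-3)=-27.
So the global minimum of E is P(0) + Q(-3) = 0 − 27 = -27, attained at (0, -3).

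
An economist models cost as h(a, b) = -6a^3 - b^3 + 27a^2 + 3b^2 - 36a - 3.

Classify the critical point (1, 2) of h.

The mixed partial ∂²h/∂a∂b is 0, so the Hessian at any point is diag(h_aa, h_bb) = diag(18(-2a + 3), 6(-b + 1)).
At (1, 2): H = diag(18, -6).
The eigenvalues have opposite signs, so H is indefinite: a saddle point.

saddle point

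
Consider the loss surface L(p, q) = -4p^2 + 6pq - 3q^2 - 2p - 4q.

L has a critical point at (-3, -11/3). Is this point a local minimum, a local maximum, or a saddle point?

The Hessian of L is constant: H = [[-8, 6], [6, -6]].
det(H) = (-8)·(-6) − 6² = 12.
det(H) > 0 and tr(H) = -14 < 0, so H is negative definite and the point is a local maximum.

local maximum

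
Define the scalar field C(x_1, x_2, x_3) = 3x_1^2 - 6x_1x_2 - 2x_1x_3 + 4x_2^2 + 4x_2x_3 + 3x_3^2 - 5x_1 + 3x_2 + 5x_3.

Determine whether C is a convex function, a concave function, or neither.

C is quadratic, so its Hessian is the constant matrix H = [[6, -6, -2], [-6, 8, 4], [-2, 4, 6]].
Leading principal minors: 6, 12, 40.
All positive ⇒ H ≻ 0 ⇒ convex.

convex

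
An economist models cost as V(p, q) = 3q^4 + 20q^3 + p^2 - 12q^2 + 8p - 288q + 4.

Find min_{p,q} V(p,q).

V(p,q) separates as A(p) + B(q) + 4, so its minimum is min A + min B + 4.
A'(p) = 2p + 8 vanishes at p ∈ {-4}; B'(q) = 12(q - 2)(q + 3)(q + 4) vanishes at q ∈ {-4, -3, 2}.
Local minima of A (where A''>0): A(-4)=-16. Local minima of B: B(-4)=448, B(2)=-416.
So the global minimum of V is A(-4) + B(2) + 4 = -16 − 416 + 4 = -428, attained at (-4, 2).

-428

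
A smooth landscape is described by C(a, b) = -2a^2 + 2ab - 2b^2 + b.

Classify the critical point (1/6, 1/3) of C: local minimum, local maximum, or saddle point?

local maximum

The Hessian of C is constant: H = [[-4, 2], [2, -4]].
det(H) = (-4)·(-4) − 2² = 12.
det(H) > 0 and tr(H) = -8 < 0, so H is negative definite and the point is a local maximum.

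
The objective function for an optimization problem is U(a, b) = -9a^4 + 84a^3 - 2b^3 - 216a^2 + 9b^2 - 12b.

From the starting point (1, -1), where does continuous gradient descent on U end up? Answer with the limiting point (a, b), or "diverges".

(3, 1)

U is separable, so gradient descent decouples: a follows -∂U/∂a, b follows -∂U/∂b.
∂U/∂a = -36a(a - 4)(a - 3); at a=1 this is -216, so a increases.
∂U/∂b = -6(b - 2)(b - 1); at b=-1 this is -36, so b increases.
a converges to its nearest critical value 3 (a local min of the a-part); b converges to 1. The iterate converges to (3, 1).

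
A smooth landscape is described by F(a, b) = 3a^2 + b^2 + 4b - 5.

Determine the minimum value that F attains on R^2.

-9

F(a,b) separates as P(a) + Q(b) − 5, so its minimum is min P + min Q − 5.
P'(a) = 6a vanishes at a ∈ {0}; Q'(b) = 2b + 4 vanishes at b ∈ {-2}.
Local minima of P (where P''>0): P(0)=0. Local minima of Q: Q(-2)=-4.
So the global minimum of F is P(0) + Q(-2) − 5 = 0 − 4 − 5 = -9, attained at (0, -2).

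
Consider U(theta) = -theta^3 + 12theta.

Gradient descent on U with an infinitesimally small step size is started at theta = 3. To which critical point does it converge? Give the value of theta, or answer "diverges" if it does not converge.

U'(theta) = -3(theta - 2)(theta + 2), so U'(3) = -15.
Gradient descent moves in the -U' direction, i.e. theta is increasing.
There is no critical point above theta=3, and U' keeps the same sign, so the iterate runs off to +∞.

diverges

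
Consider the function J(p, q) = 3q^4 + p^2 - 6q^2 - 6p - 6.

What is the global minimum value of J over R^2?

J(p,q) separates as A(p) + B(q) − 6, so its minimum is min A + min B − 6.
A'(p) = 2p - 6 vanishes at p ∈ {3}; B'(q) = 12q(q - 1)(q + 1) vanishes at q ∈ {-1, 0, 1}.
Local minima of A (where A''>0): A(3)=-9. Local minima of B: B(-1)=-3, B(1)=-3.
So the global minimum of J is A(3) + B(-1) − 6 = -9 − 3 − 6 = -18, attained at (3, -1).

-18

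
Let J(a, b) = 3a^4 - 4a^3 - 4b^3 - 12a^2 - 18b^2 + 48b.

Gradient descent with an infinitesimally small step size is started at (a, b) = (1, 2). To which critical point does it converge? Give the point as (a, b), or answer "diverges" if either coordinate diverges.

J is separable, so gradient descent decouples: a follows -∂J/∂a, b follows -∂J/∂b.
∂J/∂a = 12a(a - 2)(a + 1); at a=1 this is -24, so a increases.
∂J/∂b = -12(b - 1)(b + 4); at b=2 this is -72, so b increases.
The b-coordinate has no critical point in that direction and runs off to infinity.

diverges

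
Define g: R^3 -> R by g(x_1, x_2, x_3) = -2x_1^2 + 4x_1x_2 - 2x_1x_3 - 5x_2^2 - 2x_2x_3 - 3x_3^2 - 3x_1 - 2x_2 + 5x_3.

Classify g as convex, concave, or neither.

g is quadratic, so its Hessian is the constant matrix H = [[-4, 4, -2], [4, -10, -2], [-2, -2, -6]].
Leading principal minors: -4, 24, -56.
Signs alternate −, +, − ⇒ H ≺ 0 ⇒ concave.

concave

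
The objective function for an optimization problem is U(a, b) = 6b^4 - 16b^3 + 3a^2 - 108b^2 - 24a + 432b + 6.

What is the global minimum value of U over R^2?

-1392

U(a,b) separates as P(a) + Q(b) + 6, so its minimum is min P + min Q + 6.
P'(a) = 6a - 24 vanishes at a ∈ {4}; Q'(b) = 24(b - 3)(b - 2)(b + 3) vanishes at b ∈ {-3, 2, 3}.
Local minima of P (where P''>0): P(4)=-48. Local minima of Q: Q(-3)=-1350, Q(3)=378.
So the global minimum of U is P(4) + Q(-3) + 6 = -48 − 1350 + 6 = -1392, attained at (4, -3).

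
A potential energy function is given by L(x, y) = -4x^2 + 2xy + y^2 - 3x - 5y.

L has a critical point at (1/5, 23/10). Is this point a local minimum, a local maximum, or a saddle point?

saddle point

The Hessian of L is constant: H = [[-8, 2], [2, 2]].
det(H) = (-8)·2 − 2² = -20.
Since det(H) < 0, H is indefinite and the critical point is a saddle point.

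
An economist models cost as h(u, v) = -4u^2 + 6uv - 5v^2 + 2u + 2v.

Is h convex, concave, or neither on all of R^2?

concave

h is quadratic, so its Hessian is the constant matrix H = [[-8, 6], [6, -10]].
det(H) = 44, tr(H) = -18.
det(H) > 0 and tr(H) < 0, so H is negative definite everywhere: concave.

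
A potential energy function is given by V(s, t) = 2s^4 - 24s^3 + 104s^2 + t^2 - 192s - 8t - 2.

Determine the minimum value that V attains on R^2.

-146

V(s,t) separates as P(s) + Q(t) − 2, so its minimum is min P + min Q − 2.
P'(s) = 8(s - 4)(s - 3)(s - 2) vanishes at s ∈ {2, 3, 4}; Q'(t) = 2(t - 4) vanishes at t ∈ {4}.
Local minima of P (where P''>0): P(2)=-128, P(4)=-128. Local minima of Q: Q(4)=-16.
So the global minimum of V is P(2) + Q(4) − 2 = -128 − 16 − 2 = -146, attained at (2, 4).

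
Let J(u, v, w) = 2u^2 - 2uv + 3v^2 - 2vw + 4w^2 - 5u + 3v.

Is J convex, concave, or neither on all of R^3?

convex

J is quadratic, so its Hessian is the constant matrix H = [[4, -2, 0], [-2, 6, -2], [0, -2, 8]].
Leading principal minors: 4, 20, 144.
All positive ⇒ H ≻ 0 ⇒ convex.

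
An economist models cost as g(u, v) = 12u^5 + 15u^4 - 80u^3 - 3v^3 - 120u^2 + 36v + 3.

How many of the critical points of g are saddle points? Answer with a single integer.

4

g separates as a function of u plus a function of v, so ∇g=0 decouples.
∂g/∂u = 60u(u - 2)(u + 1)(u + 2) = 0 at u ∈ {-2, -1, 0, 2}; ∂g/∂v = -9(v - 2)(v + 2) = 0 at v ∈ {-2, 2}.
The Hessian is diagonal: diag(g_uu, g_vv). Second derivatives: g_uu(-2)=-480, g_uu(-1)=180, g_uu(0)=-240, g_uu(2)=1440; g_vv(-2)=36, g_vv(2)=-36.
Saddle points occur where the two diagonal entries have opposite signs: (-2, -2), (-1, 2), (0, -2), (2, 2). Count: 4.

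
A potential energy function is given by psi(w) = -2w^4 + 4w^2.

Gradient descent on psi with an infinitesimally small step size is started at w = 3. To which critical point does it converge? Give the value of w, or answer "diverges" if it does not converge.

diverges

psi'(w) = -8w(w - 1)(w + 1), so psi'(3) = -192.
Gradient descent moves in the -psi' direction, i.e. w is increasing.
There is no critical point above w=3, and psi' keeps the same sign, so the iterate runs off to +∞.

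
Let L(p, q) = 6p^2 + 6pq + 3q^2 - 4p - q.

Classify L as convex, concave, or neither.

convex

L is quadratic, so its Hessian is the constant matrix H = [[12, 6], [6, 6]].
det(H) = 36, tr(H) = 18.
det(H) > 0 and tr(H) > 0, so H is positive definite everywhere: convex.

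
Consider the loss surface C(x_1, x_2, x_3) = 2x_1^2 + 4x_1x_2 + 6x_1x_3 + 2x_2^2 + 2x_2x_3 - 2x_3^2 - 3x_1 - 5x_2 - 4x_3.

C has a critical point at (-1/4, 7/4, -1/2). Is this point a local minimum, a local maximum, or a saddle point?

saddle point

The Hessian is constant: H = [[4, 4, 6], [4, 4, 2], [6, 2, -4]].
Leading principal minors: Δ₁ = 4, Δ₂ = 0, Δ₃ = -64.
The minors fit neither the all-positive nor the alternating-sign pattern, so H is indefinite: a saddle point.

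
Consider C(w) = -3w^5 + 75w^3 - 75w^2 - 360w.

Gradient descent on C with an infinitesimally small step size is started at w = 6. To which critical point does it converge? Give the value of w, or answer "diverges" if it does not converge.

diverges

C'(w) = -15(w - 3)(w - 2)(w + 1)(w + 4), so C'(6) = -12600.
Gradient descent moves in the -C' direction, i.e. w is increasing.
There is no critical point above w=6, and C' keeps the same sign, so the iterate runs off to +∞.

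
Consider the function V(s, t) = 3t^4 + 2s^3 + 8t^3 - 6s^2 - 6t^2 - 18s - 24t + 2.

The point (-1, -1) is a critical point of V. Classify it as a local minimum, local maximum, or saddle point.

The mixed partial ∂²V/∂s∂t is 0, so the Hessian at any point is diag(V_ss, V_tt) = diag(12(s - 1), 12(3t^2 + 4t - 1)).
At (-1, -1): H = diag(-24, -24).
Both eigenvalues are negative, so H is negative definite: a local maximum.

local maximum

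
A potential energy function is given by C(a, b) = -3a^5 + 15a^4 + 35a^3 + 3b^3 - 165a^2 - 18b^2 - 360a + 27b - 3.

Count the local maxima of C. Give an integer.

C separates as a function of a plus a function of b, so ∇C=0 decouples.
∂C/∂a = -15(a - 4)(a - 3)(a + 1)(a + 2) = 0 at a ∈ {-2, -1, 3, 4}; ∂C/∂b = 9(b - 3)(b - 1) = 0 at b ∈ {1, 3}.
The Hessian is diagonal: diag(C_aa, C_bb). Second derivatives: C_aa(-2)=450, C_aa(-1)=-300, C_aa(3)=300, C_aa(4)=-450; C_bb(1)=-18, C_bb(3)=18.
Local maxima occur where both diagonal entries negative: (-1, 1), (4, 1). Count: 2.

2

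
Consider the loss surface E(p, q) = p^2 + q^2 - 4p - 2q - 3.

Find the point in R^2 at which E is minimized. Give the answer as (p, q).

E(p,q) separates as A(p) + B(q) − 3, so its minimum is min A + min B − 3.
A'(p) = 2p - 4 vanishes at p ∈ {2}; B'(q) = 2q - 2 vanishes at q ∈ {1}.
Local minima of A (where A''>0): A(2)=-4. Local minima of B: B(1)=-1.
So the global minimum of E is A(2) + B(1) − 3 = -4 − 1 − 3 = -8, attained at (2, 1).

(2, 1)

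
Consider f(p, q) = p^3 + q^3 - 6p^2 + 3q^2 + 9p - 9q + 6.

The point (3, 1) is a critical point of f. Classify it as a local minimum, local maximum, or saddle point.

local minimum

The mixed partial ∂²f/∂p∂q is 0, so the Hessian at any point is diag(f_pp, f_qq) = diag(6(p - 2), 6(q + 1)).
At (3, 1): H = diag(6, 12).
Both eigenvalues are positive, so H is positive definite: a local minimum.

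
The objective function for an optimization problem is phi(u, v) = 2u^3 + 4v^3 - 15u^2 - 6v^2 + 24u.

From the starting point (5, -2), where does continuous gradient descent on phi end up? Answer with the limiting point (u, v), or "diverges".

phi is separable, so gradient descent decouples: u follows -∂phi/∂u, v follows -∂phi/∂v.
∂phi/∂u = 6(u - 4)(u - 1); at u=5 this is 24, so u decreases.
∂phi/∂v = 12v(v - 1); at v=-2 this is 72, so v decreases.
The v-coordinate has no critical point in that direction and runs off to infinity.

diverges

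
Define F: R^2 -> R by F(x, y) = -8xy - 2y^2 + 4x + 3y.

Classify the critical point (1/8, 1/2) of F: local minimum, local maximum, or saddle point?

The Hessian of F is constant: H = [[0, -8], [-8, -4]].
det(H) = 0·(-4) − (-8)² = -64.
Since det(H) < 0, H is indefinite and the critical point is a saddle point.

saddle point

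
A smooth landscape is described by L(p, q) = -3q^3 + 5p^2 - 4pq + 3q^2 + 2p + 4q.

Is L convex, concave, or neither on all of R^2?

The term -3q^3 is cubic, so the Hessian is not constant.
∂²L/∂q² = -18q + 6, which takes both signs as q varies (negative for sufficiently large q). A diagonal entry of the Hessian changing sign means the Hessian is neither positive- nor negative-semidefinite on all of R^2.

neither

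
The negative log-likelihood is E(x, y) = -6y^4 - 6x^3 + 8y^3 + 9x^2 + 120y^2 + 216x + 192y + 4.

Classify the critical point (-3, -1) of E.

local minimum

The mixed partial ∂²E/∂x∂y is 0, so the Hessian at any point is diag(E_xx, E_yy) = diag(18(-2x + 1), 24(-3y^2 + 2y + 10)).
At (-3, -1): H = diag(126, 120).
Both eigenvalues are positive, so H is positive definite: a local minimum.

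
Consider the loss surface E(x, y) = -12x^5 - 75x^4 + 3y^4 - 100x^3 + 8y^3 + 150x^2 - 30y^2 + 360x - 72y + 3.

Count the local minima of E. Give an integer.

4

E separates as a function of x plus a function of y, so ∇E=0 decouples.
∂E/∂x = -60(x - 1)(x + 1)(x + 2)(x + 3) = 0 at x ∈ {-3, -2, -1, 1}; ∂E/∂y = 12(y - 2)(y + 1)(y + 3) = 0 at y ∈ {-3, -1, 2}.
The Hessian is diagonal: diag(E_xx, E_yy). Second derivatives: E_xx(-3)=480, E_xx(-2)=-180, E_xx(-1)=240, E_xx(1)=-1440; E_yy(-3)=120, E_yy(-1)=-72, E_yy(2)=180.
Local minima occur where both diagonal entries positive: (-3, -3), (-3, 2), (-1, -3), (-1, 2). Count: 4.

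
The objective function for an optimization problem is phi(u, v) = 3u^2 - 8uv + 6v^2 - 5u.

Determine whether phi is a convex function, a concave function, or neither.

convex

phi is quadratic, so its Hessian is the constant matrix H = [[6, -8], [-8, 12]].
det(H) = 8, tr(H) = 18.
det(H) > 0 and tr(H) > 0, so H is positive definite everywhere: convex.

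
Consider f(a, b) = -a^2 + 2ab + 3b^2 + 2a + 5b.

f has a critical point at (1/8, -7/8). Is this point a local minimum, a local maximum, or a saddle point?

saddle point

The Hessian of f is constant: H = [[-2, 2], [2, 6]].
det(H) = (-2)·6 − 2² = -16.
Since det(H) < 0, H is indefinite and the critical point is a saddle point.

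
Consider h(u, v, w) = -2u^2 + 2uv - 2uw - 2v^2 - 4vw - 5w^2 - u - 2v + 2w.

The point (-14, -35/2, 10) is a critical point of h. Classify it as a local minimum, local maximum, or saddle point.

The Hessian is constant: H = [[-4, 2, -2], [2, -4, -4], [-2, -4, -10]].
Leading principal minors: Δ₁ = -4, Δ₂ = 12, Δ₃ = -8.
The minors alternate sign starting negative (−, +, −), so H is negative definite: a local maximum.

local maximum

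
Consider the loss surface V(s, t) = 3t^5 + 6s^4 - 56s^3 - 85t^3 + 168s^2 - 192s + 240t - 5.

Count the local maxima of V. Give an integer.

2

V separates as a function of s plus a function of t, so ∇V=0 decouples.
∂V/∂s = 24(s - 4)(s - 2)(s - 1) = 0 at s ∈ {1, 2, 4}; ∂V/∂t = 15(t - 4)(t - 1)(t + 1)(t + 4) = 0 at t ∈ {-4, -1, 1, 4}.
The Hessian is diagonal: diag(V_ss, V_tt). Second derivatives: V_ss(1)=72, V_ss(2)=-48, V_ss(4)=144; V_tt(-4)=-1800, V_tt(-1)=450, V_tt(1)=-450, V_tt(4)=1800.
Local maxima occur where both diagonal entries negative: (2, -4), (2, 1). Count: 2.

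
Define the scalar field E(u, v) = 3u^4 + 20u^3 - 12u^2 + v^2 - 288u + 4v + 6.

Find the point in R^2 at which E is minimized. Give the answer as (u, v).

E(u,v) separates as P(u) + Q(v) + 6, so its minimum is min P + min Q + 6.
P'(u) = 12(u - 2)(u + 3)(u + 4) vanishes at u ∈ {-4, -3, 2}; Q'(v) = 2v + 4 vanishes at v ∈ {-2}.
Local minima of P (where P''>0): P(-4)=448, P(2)=-416. Local minima of Q: Q(-2)=-4.
So the global minimum of E is P(2) + Q(-2) + 6 = -416 − 4 + 6 = -414, attained at (2, -2).

(2, -2)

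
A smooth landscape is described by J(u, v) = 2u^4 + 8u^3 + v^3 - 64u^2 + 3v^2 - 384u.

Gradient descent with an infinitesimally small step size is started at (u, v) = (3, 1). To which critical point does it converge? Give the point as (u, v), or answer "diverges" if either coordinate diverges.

J is separable, so gradient descent decouples: u follows -∂J/∂u, v follows -∂J/∂v.
∂J/∂u = 8(u - 4)(u + 3)(u + 4); at u=3 this is -336, so u increases.
∂J/∂v = 3v(v + 2); at v=1 this is 9, so v decreases.
u converges to its nearest critical value 4 (a local min of the u-part); v converges to 0. The iterate converges to (4, 0).

(4, 0)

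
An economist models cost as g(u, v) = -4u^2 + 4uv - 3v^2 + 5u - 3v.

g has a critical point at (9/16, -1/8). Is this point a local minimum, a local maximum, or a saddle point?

The Hessian of g is constant: H = [[-8, 4], [4, -6]].
det(H) = (-8)·(-6) − 4² = 32.
det(H) > 0 and tr(H) = -14 < 0, so H is negative definite and the point is a local maximum.

local maximum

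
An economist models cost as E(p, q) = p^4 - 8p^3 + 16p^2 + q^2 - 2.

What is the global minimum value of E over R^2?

E(p,q) separates as A(p) + B(q) − 2, so its minimum is min A + min B − 2.
A'(p) = 4p(p - 4)(p - 2) vanishes at p ∈ {0, 2, 4}; B'(q) = 2q vanishes at q ∈ {0}.
Local minima of A (where A''>0): A(0)=0, A(4)=0. Local minima of B: B(0)=0.
So the global minimum of E is A(0) + B(0) − 2 = 0 + 0 − 2 = -2, attained at (0, 0).

-2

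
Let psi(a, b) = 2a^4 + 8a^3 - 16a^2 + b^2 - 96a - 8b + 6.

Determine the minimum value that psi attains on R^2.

-170

psi(a,b) separates as P(a) + Q(b) + 6, so its minimum is min P + min Q + 6.
P'(a) = 8(a - 2)(a + 2)(a + 3) vanishes at a ∈ {-3, -2, 2}; Q'(b) = 2b - 8 vanishes at b ∈ {4}.
Local minima of P (where P''>0): P(-3)=90, P(2)=-160. Local minima of Q: Q(4)=-16.
So the global minimum of psi is P(2) + Q(4) + 6 = -160 − 16 + 6 = -170, attained at (2, 4).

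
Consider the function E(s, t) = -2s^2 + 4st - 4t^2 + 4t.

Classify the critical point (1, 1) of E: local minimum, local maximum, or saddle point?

The Hessian of E is constant: H = [[-4, 4], [4, -8]].
det(H) = (-4)·(-8) − 4² = 16.
det(H) > 0 and tr(H) = -12 < 0, so H is negative definite and the point is a local maximum.

local maximum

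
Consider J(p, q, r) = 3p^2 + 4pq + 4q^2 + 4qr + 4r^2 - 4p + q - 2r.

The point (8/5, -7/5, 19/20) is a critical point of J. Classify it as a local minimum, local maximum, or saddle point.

local minimum

The Hessian is constant: H = [[6, 4, 0], [4, 8, 4], [0, 4, 8]].
Leading principal minors: Δ₁ = 6, Δ₂ = 32, Δ₃ = 160.
All leading minors are positive, so H is positive definite: a local minimum.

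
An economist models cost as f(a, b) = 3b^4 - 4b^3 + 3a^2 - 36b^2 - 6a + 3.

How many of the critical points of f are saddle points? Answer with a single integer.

1

f separates as a function of a plus a function of b, so ∇f=0 decouples.
∂f/∂a = 6(a - 1) = 0 at a ∈ {1}; ∂f/∂b = 12b(b - 3)(b + 2) = 0 at b ∈ {-2, 0, 3}.
The Hessian is diagonal: diag(f_aa, f_bb). Second derivatives: f_aa(1)=6; f_bb(-2)=120, f_bb(0)=-72, f_bb(3)=180.
Saddle points occur where the two diagonal entries have opposite signs: (1, 0). Count: 1.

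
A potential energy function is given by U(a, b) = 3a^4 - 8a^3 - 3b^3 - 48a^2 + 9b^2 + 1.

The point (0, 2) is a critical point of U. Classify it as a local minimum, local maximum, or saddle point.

The mixed partial ∂²U/∂a∂b is 0, so the Hessian at any point is diag(U_aa, U_bb) = diag(12(3a^2 - 4a - 8), 18(-b + 1)).
At (0, 2): H = diag(-96, -18).
Both eigenvalues are negative, so H is negative definite: a local maximum.

local maximum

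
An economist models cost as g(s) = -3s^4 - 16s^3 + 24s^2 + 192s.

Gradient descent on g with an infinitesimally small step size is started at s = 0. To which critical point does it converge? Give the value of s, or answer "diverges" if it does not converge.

-2

g'(s) = -12(s - 2)(s + 2)(s + 4), so g'(0) = 192.
Gradient descent moves in the -g' direction, i.e. s is decreasing.
The nearest critical point in that direction is s = -2, where g'' = 96 > 0 (a local minimum). The iterate converges there.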